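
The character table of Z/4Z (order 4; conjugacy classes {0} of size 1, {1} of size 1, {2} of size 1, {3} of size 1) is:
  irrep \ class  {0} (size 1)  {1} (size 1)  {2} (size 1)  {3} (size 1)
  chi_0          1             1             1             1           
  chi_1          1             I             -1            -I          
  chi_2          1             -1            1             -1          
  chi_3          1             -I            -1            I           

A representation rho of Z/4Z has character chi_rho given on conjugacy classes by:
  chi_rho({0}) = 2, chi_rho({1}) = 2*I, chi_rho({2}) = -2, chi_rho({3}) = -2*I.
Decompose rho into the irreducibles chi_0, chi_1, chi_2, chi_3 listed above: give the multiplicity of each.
Multiplicities: chi_0: 0, chi_1: 2, chi_2: 0, chi_3: 0.

Why: Use <chi_rho, chi> = (1/|G|) sum_C |C| * chi_rho(C) * conj(chi(C)) with |G| = 4 for each irreducible chi in the table:
  <chi_rho, chi_0> = (1/4)[1*(2)*conj(1) + 1*(2*I)*conj(1) + 1*(-2)*conj(1) + 1*(-2*I)*conj(1)]
      = (1/4)[(2) + (2*I) + (-2) + (-2*I)] = 0/4 = 0
  <chi_rho, chi_1> = (1/4)[1*(2)*conj(1) + 1*(2*I)*conj(I) + 1*(-2)*conj(-1) + 1*(-2*I)*conj(-I)]
      = (1/4)[(2) + (2) + (2) + (2)] = 8/4 = 2
  <chi_rho, chi_2> = (1/4)[1*(2)*conj(1) + 1*(2*I)*conj(-1) + 1*(-2)*conj(1) + 1*(-2*I)*conj(-1)]
      = (1/4)[(2) + (-2*I) + (-2) + (2*I)] = 0/4 = 0
  <chi_rho, chi_3> = (1/4)[1*(2)*conj(1) + 1*(2*I)*conj(-I) + 1*(-2)*conj(-1) + 1*(-2*I)*conj(I)]
      = (1/4)[(2) + (-2) + (2) + (-2)] = 0/4 = 0
(Exp terms are combined using exp(i*s)*conj(exp(i*t)) = exp(i*(s-t)), and sums of them are collapsed using the identity that for every m > 1 the m distinct m-th roots of unity sum to 0, e.g. 1 + exp(2*I*pi/3) + exp(-2*I*pi/3) = 0.)
Dimension check: dim(rho) = sum (mult * dim) = 0*1 + 2*1 + 0*1 + 0*1 = 2 = chi_rho(e) = 2.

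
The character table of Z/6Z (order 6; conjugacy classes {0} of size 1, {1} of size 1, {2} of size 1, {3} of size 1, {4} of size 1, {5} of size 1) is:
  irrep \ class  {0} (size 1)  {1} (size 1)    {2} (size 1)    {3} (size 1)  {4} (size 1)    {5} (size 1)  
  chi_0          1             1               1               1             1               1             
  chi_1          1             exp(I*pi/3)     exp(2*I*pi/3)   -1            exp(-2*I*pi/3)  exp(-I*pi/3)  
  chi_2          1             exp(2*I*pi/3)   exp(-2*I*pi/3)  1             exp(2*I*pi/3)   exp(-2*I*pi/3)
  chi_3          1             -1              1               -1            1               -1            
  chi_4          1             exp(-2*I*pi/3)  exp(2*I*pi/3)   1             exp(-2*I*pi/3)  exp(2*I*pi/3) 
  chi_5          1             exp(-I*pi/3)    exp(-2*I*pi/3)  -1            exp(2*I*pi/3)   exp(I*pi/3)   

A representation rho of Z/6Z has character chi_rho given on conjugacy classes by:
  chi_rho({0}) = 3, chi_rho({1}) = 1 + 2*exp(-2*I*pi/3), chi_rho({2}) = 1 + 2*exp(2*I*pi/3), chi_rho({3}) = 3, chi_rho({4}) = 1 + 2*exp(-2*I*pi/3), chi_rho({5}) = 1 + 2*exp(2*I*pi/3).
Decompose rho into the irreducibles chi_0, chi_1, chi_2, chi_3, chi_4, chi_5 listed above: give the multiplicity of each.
Multiplicities: chi_0: 1, chi_1: 0, chi_2: 0, chi_3: 0, chi_4: 2, chi_5: 0.

Working: Use <chi_rho, chi> = (1/|G|) sum_C |C| * chi_rho(C) * conj(chi(C)) with |G| = 6 for each irreducible chi in the table:
  <chi_rho, chi_0> = (1/6)[1*(3)*conj(1) + 1*(1 + 2*exp(-2*I*pi/3))*conj(1) + 1*(1 + 2*exp(2*I*pi/3))*conj(1) + 1*(3)*conj(1) + 1*(1 + 2*exp(-2*I*pi/3))*conj(1) + 1*(1 + 2*exp(2*I*pi/3))*conj(1)]
      = (1/6)[(3) + (1 + 2*exp(-2*I*pi/3)) + (1 + 2*exp(2*I*pi/3)) + (3) + (1 + 2*exp(-2*I*pi/3)) + (1 + 2*exp(2*I*pi/3))] = 6/6 = 1
  <chi_rho, chi_1> = (1/6)[1*(3)*conj(1) + 1*(1 + 2*exp(-2*I*pi/3))*conj(exp(I*pi/3)) + 1*(1 + 2*exp(2*I*pi/3))*conj(exp(2*I*pi/3)) + 1*(3)*conj(-1) + 1*(1 + 2*exp(-2*I*pi/3))*conj(exp(-2*I*pi/3)) + 1*(1 + 2*exp(2*I*pi/3))*conj(exp(-I*pi/3))]
      = (1/6)[(3) + (-2 + exp(-I*pi/3)) + (2 + exp(-2*I*pi/3)) + (-3) + (2 + exp(2*I*pi/3)) + (-2 + exp(I*pi/3))] = 0/6 = 0
  <chi_rho, chi_2> = (1/6)[1*(3)*conj(1) + 1*(1 + 2*exp(-2*I*pi/3))*conj(exp(2*I*pi/3)) + 1*(1 + 2*exp(2*I*pi/3))*conj(exp(-2*I*pi/3)) + 1*(3)*conj(1) + 1*(1 + 2*exp(-2*I*pi/3))*conj(exp(2*I*pi/3)) + 1*(1 + 2*exp(2*I*pi/3))*conj(exp(-2*I*pi/3))]
      = (1/6)[(3) + (exp(-2*I*pi/3) + 2*exp(2*I*pi/3)) + (2*exp(-2*I*pi/3) + exp(2*I*pi/3)) + (3) + (exp(-2*I*pi/3) + 2*exp(2*I*pi/3)) + (2*exp(-2*I*pi/3) + exp(2*I*pi/3))] = 0/6 = 0
  <chi_rho, chi_3> = (1/6)[1*(3)*conj(1) + 1*(1 + 2*exp(-2*I*pi/3))*conj(-1) + 1*(1 + 2*exp(2*I*pi/3))*conj(1) + 1*(3)*conj(-1) + 1*(1 + 2*exp(-2*I*pi/3))*conj(1) + 1*(1 + 2*exp(2*I*pi/3))*conj(-1)]
      = (1/6)[(3) + (-1 - 2*exp(-2*I*pi/3)) + (1 + 2*exp(2*I*pi/3)) + (-3) + (1 + 2*exp(-2*I*pi/3)) + (-1 - 2*exp(2*I*pi/3))] = 0/6 = 0
  <chi_rho, chi_4> = (1/6)[1*(3)*conj(1) + 1*(1 + 2*exp(-2*I*pi/3))*conj(exp(-2*I*pi/3)) + 1*(1 + 2*exp(2*I*pi/3))*conj(exp(2*I*pi/3)) + 1*(3)*conj(1) + 1*(1 + 2*exp(-2*I*pi/3))*conj(exp(-2*I*pi/3)) + 1*(1 + 2*exp(2*I*pi/3))*conj(exp(2*I*pi/3))]
      = (1/6)[(3) + (2 + exp(2*I*pi/3)) + (2 + exp(-2*I*pi/3)) + (3) + (2 + exp(2*I*pi/3)) + (2 + exp(-2*I*pi/3))] = 12/6 = 2
  <chi_rho, chi_5> = (1/6)[1*(3)*conj(1) + 1*(1 + 2*exp(-2*I*pi/3))*conj(exp(-I*pi/3)) + 1*(1 + 2*exp(2*I*pi/3))*conj(exp(-2*I*pi/3)) + 1*(3)*conj(-1) + 1*(1 + 2*exp(-2*I*pi/3))*conj(exp(2*I*pi/3)) + 1*(1 + 2*exp(2*I*pi/3))*conj(exp(I*pi/3))]
      = (1/6)[(3) + (2*exp(-I*pi/3) + exp(I*pi/3)) + (2*exp(-2*I*pi/3) + exp(2*I*pi/3)) + (-3) + (exp(-2*I*pi/3) + 2*exp(2*I*pi/3)) + (exp(-I*pi/3) + 2*exp(I*pi/3))] = 0/6 = 0
(Exp terms are combined using exp(i*s)*conj(exp(i*t)) = exp(i*(s-t)), and sums of them are collapsed using the identity that for every m > 1 the m distinct m-th roots of unity sum to 0, e.g. 1 + exp(2*I*pi/3) + exp(-2*I*pi/3) = 0.)
Dimension check: dim(rho) = sum (mult * dim) = 1*1 + 0*1 + 0*1 + 0*1 + 2*1 + 0*1 = 3 = chi_rho(e) = 3.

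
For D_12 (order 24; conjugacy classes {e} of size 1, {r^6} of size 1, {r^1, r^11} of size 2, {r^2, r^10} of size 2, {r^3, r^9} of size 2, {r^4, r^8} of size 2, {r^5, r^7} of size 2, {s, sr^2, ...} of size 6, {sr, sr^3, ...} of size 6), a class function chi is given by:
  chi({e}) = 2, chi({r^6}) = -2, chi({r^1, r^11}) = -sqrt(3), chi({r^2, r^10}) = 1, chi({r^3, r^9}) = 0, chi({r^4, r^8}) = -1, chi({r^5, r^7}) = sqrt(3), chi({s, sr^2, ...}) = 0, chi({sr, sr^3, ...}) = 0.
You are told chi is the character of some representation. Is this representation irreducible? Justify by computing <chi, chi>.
Irreducible: <chi, chi> = 1.

Solution. <chi, chi> = (1/|G|) sum_C |C| * |chi(C)|^2 = (1/24)[1*|2|^2 + 1*|-2|^2 + 2*|-sqrt(3)|^2 + 2*|1|^2 + 2*|0|^2 + 2*|-1|^2 + 2*|sqrt(3)|^2 + 6*|0|^2 + 6*|0|^2]
  = (1/24)[(4) + (4) + (6) + (2) + (0) + (2) + (6) + (0) + (0)] = 24/24 = 1.
A character is irreducible iff <chi, chi> = 1, so this representation is irreducible.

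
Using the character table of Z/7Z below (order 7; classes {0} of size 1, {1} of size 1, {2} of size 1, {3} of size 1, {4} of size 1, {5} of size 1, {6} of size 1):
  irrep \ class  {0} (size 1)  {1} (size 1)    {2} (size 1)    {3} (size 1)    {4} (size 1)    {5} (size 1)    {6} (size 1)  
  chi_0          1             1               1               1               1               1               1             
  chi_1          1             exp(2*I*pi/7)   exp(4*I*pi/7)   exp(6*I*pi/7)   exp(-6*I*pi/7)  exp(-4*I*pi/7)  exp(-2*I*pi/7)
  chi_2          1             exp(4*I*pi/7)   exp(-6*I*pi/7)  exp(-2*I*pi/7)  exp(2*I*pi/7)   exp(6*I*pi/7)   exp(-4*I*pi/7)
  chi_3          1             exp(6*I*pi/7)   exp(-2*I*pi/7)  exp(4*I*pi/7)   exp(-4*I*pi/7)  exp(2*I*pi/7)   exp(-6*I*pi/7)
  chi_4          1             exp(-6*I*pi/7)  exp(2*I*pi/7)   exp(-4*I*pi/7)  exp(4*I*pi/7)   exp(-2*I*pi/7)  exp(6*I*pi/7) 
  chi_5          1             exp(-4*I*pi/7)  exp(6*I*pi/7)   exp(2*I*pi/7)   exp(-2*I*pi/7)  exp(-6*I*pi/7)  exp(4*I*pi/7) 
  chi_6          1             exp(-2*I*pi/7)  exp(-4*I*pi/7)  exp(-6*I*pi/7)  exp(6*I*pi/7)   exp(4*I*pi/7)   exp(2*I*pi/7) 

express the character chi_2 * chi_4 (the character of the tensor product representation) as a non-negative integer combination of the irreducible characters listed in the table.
chi_2 tensor chi_4 = chi_6 (all other irreducibles have multiplicity 0).

Details: The character of a tensor product is the pointwise product (chi_2 * chi_4)(C) = chi_2(C) * chi_4(C):
  {0}: (1)*(1), {1}: (exp(4*I*pi/7))*(exp(-6*I*pi/7)), {2}: (exp(-6*I*pi/7))*(exp(2*I*pi/7)), {3}: (exp(-2*I*pi/7))*(exp(-4*I*pi/7)), {4}: (exp(2*I*pi/7))*(exp(4*I*pi/7)), {5}: (exp(6*I*pi/7))*(exp(-2*I*pi/7)), {6}: (exp(-4*I*pi/7))*(exp(6*I*pi/7))
so (chi_2 * chi_4) takes values
  {0} -> 1, {1} -> exp(-2*I*pi/7), {2} -> exp(-4*I*pi/7), {3} -> exp(-6*I*pi/7), {4} -> exp(6*I*pi/7), {5} -> exp(4*I*pi/7), {6} -> exp(2*I*pi/7).
Now take the inner product of this character with each irreducible chi from the table, <chi_2*chi_4, chi> = (1/7) sum_C |C| (chi_2*chi_4)(C) conj(chi(C)):
  <chi_2*chi_4, chi_0> = (1/7)[1*(1)*conj(1) + 1*(exp(-2*I*pi/7))*conj(1) + 1*(exp(-4*I*pi/7))*conj(1) + 1*(exp(-6*I*pi/7))*conj(1) + 1*(exp(6*I*pi/7))*conj(1) + 1*(exp(4*I*pi/7))*conj(1) + 1*(exp(2*I*pi/7))*conj(1)]
      = (1/7)[(1) + (exp(-2*I*pi/7)) + (exp(-4*I*pi/7)) + (exp(-6*I*pi/7)) + (exp(6*I*pi/7)) + (exp(4*I*pi/7)) + (exp(2*I*pi/7))] = 0/7 = 0
  <chi_2*chi_4, chi_1> = (1/7)[1*(1)*conj(1) + 1*(exp(-2*I*pi/7))*conj(exp(2*I*pi/7)) + 1*(exp(-4*I*pi/7))*conj(exp(4*I*pi/7)) + 1*(exp(-6*I*pi/7))*conj(exp(6*I*pi/7)) + 1*(exp(6*I*pi/7))*conj(exp(-6*I*pi/7)) + 1*(exp(4*I*pi/7))*conj(exp(-4*I*pi/7)) + 1*(exp(2*I*pi/7))*conj(exp(-2*I*pi/7))]
      = (1/7)[(1) + (exp(-4*I*pi/7)) + (exp(6*I*pi/7)) + (exp(2*I*pi/7)) + (exp(-2*I*pi/7)) + (exp(-6*I*pi/7)) + (exp(4*I*pi/7))] = 0/7 = 0
  <chi_2*chi_4, chi_2> = (1/7)[1*(1)*conj(1) + 1*(exp(-2*I*pi/7))*conj(exp(4*I*pi/7)) + 1*(exp(-4*I*pi/7))*conj(exp(-6*I*pi/7)) + 1*(exp(-6*I*pi/7))*conj(exp(-2*I*pi/7)) + 1*(exp(6*I*pi/7))*conj(exp(2*I*pi/7)) + 1*(exp(4*I*pi/7))*conj(exp(6*I*pi/7)) + 1*(exp(2*I*pi/7))*conj(exp(-4*I*pi/7))]
      = (1/7)[(1) + (exp(-6*I*pi/7)) + (exp(2*I*pi/7)) + (exp(-4*I*pi/7)) + (exp(4*I*pi/7)) + (exp(-2*I*pi/7)) + (exp(6*I*pi/7))] = 0/7 = 0
  <chi_2*chi_4, chi_3> = (1/7)[1*(1)*conj(1) + 1*(exp(-2*I*pi/7))*conj(exp(6*I*pi/7)) + 1*(exp(-4*I*pi/7))*conj(exp(-2*I*pi/7)) + 1*(exp(-6*I*pi/7))*conj(exp(4*I*pi/7)) + 1*(exp(6*I*pi/7))*conj(exp(-4*I*pi/7)) + 1*(exp(4*I*pi/7))*conj(exp(2*I*pi/7)) + 1*(exp(2*I*pi/7))*conj(exp(-6*I*pi/7))]
      = (1/7)[(1) + (exp(6*I*pi/7)) + (exp(-2*I*pi/7)) + (exp(4*I*pi/7)) + (exp(-4*I*pi/7)) + (exp(2*I*pi/7)) + (exp(-6*I*pi/7))] = 0/7 = 0
  <chi_2*chi_4, chi_4> = (1/7)[1*(1)*conj(1) + 1*(exp(-2*I*pi/7))*conj(exp(-6*I*pi/7)) + 1*(exp(-4*I*pi/7))*conj(exp(2*I*pi/7)) + 1*(exp(-6*I*pi/7))*conj(exp(-4*I*pi/7)) + 1*(exp(6*I*pi/7))*conj(exp(4*I*pi/7)) + 1*(exp(4*I*pi/7))*conj(exp(-2*I*pi/7)) + 1*(exp(2*I*pi/7))*conj(exp(6*I*pi/7))]
      = (1/7)[(1) + (exp(4*I*pi/7)) + (exp(-6*I*pi/7)) + (exp(-2*I*pi/7)) + (exp(2*I*pi/7)) + (exp(6*I*pi/7)) + (exp(-4*I*pi/7))] = 0/7 = 0
  <chi_2*chi_4, chi_5> = (1/7)[1*(1)*conj(1) + 1*(exp(-2*I*pi/7))*conj(exp(-4*I*pi/7)) + 1*(exp(-4*I*pi/7))*conj(exp(6*I*pi/7)) + 1*(exp(-6*I*pi/7))*conj(exp(2*I*pi/7)) + 1*(exp(6*I*pi/7))*conj(exp(-2*I*pi/7)) + 1*(exp(4*I*pi/7))*conj(exp(-6*I*pi/7)) + 1*(exp(2*I*pi/7))*conj(exp(4*I*pi/7))]
      = (1/7)[(1) + (exp(2*I*pi/7)) + (exp(4*I*pi/7)) + (exp(6*I*pi/7)) + (exp(-6*I*pi/7)) + (exp(-4*I*pi/7)) + (exp(-2*I*pi/7))] = 0/7 = 0
  <chi_2*chi_4, chi_6> = (1/7)[1*(1)*conj(1) + 1*(exp(-2*I*pi/7))*conj(exp(-2*I*pi/7)) + 1*(exp(-4*I*pi/7))*conj(exp(-4*I*pi/7)) + 1*(exp(-6*I*pi/7))*conj(exp(-6*I*pi/7)) + 1*(exp(6*I*pi/7))*conj(exp(6*I*pi/7)) + 1*(exp(4*I*pi/7))*conj(exp(4*I*pi/7)) + 1*(exp(2*I*pi/7))*conj(exp(2*I*pi/7))]
      = (1/7)[(1) + (1) + (1) + (1) + (1) + (1) + (1)] = 7/7 = 1
(Exp terms are combined using exp(i*s)*conj(exp(i*t)) = exp(i*(s-t)), and sums of them are collapsed using the identity that for every m > 1 the m distinct m-th roots of unity sum to 0, e.g. 1 + exp(2*I*pi/3) + exp(-2*I*pi/3) = 0.)
Hence the multiplicities are chi_6: 1. Dimension check: dim(chi_2)*dim(chi_4) = 1*1 = 1 and sum (mult * dim) = 1*1 = 1.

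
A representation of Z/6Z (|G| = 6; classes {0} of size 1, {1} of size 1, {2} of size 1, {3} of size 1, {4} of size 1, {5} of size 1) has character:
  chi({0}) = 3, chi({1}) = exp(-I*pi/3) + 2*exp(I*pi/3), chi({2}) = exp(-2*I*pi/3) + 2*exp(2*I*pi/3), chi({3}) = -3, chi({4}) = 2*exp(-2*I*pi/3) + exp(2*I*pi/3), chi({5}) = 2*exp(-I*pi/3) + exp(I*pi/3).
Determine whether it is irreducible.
Not irreducible (reducible): <chi, chi> = 5 > 1.

<chi, chi> = (1/|G|) sum_C |C| * |chi(C)|^2 = (1/6)[1*|3|^2 + 1*|exp(-I*pi/3) + 2*exp(I*pi/3)|^2 + 1*|exp(-2*I*pi/3) + 2*exp(2*I*pi/3)|^2 + 1*|-3|^2 + 1*|2*exp(-2*I*pi/3) + exp(2*I*pi/3)|^2 + 1*|2*exp(-I*pi/3) + exp(I*pi/3)|^2]
  = (1/6)[(9) + (3) + (3) + (9) + (3) + (3)] = 30/6 = 5.
(Exp terms are combined using exp(i*s)*conj(exp(i*t)) = exp(i*(s-t)), and sums of them are collapsed using the identity that for every m > 1 the m distinct m-th roots of unity sum to 0, e.g. 1 + exp(2*I*pi/3) + exp(-2*I*pi/3) = 0.)
A character is irreducible iff <chi, chi> = 1, so this representation is reducible.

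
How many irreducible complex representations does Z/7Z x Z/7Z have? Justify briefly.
49

Explanation: The number of irreducible complex representations of a finite group equals its number of conjugacy classes. Z/7Z x Z/7Z is abelian of order 49, so every element is its own conjugacy class: 49 classes, so Z/7Z x Z/7Z (order 49) has exactly 49 irreducible complex representations.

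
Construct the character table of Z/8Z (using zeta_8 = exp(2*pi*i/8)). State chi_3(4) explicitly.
Character table of Z/8Z (irreps indexed chi_0,...,chi_7 with chi_k(m) = zeta_8^(k*m), zeta_8 = exp(2*pi*i/8)):
  irrep \ class  {0} (size 1)  {1} (size 1)    {2} (size 1)  {3} (size 1)    {4} (size 1)  {5} (size 1)    {6} (size 1)  {7} (size 1)  
  chi_0          1             1               1             1               1             1               1             1             
  chi_1          1             exp(I*pi/4)     I             exp(3*I*pi/4)   -1            exp(-3*I*pi/4)  -I            exp(-I*pi/4)  
  chi_2          1             I               -1            -I              1             I               -1            -I            
  chi_3          1             exp(3*I*pi/4)   -I            exp(I*pi/4)     -1            exp(-I*pi/4)    I             exp(-3*I*pi/4)
  chi_4          1             -1              1             -1              1             -1              1             -1            
  chi_5          1             exp(-3*I*pi/4)  I             exp(-I*pi/4)    -1            exp(I*pi/4)     -I            exp(3*I*pi/4) 
  chi_6          1             -I              -1            I               1             -I              -1            I             
  chi_7          1             exp(-I*pi/4)    -I            exp(-3*I*pi/4)  -1            exp(3*I*pi/4)   I             exp(I*pi/4)   

Spot check: chi_3(4) = zeta_8^(3*4) = zeta_8^12 = -1.

Z/8Z is abelian, so all 8 irreducible complex representations are 1-dimensional. They are given by chi_k(m) = zeta_8^(k*m) for k = 0,...,7. Row orthogonality: sum_m chi_k(m) conj(chi_l(m)) = 8 * [k = l].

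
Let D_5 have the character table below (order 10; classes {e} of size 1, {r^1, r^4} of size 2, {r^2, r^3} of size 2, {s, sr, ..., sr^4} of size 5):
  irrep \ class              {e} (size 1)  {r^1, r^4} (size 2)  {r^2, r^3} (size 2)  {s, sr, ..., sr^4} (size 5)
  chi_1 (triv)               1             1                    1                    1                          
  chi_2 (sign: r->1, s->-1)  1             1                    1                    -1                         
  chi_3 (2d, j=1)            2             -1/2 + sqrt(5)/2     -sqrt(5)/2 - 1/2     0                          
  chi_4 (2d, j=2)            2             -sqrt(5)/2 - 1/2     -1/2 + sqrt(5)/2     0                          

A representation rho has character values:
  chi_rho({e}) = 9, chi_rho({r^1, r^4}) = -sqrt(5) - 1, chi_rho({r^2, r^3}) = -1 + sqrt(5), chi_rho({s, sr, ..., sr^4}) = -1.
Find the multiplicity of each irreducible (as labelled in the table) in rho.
Multiplicities: chi_1: 0, chi_2: 1, chi_3: 1, chi_4: 3.

Justification: Use <chi_rho, chi> = (1/|G|) sum_C |C| * chi_rho(C) * conj(chi(C)) with |G| = 10 for each irreducible chi in the table:
  <chi_rho, chi_1> = (1/10)[1*(9)*conj(1) + 2*(-sqrt(5) - 1)*conj(1) + 2*(-1 + sqrt(5))*conj(1) + 5*(-1)*conj(1)]
      = (1/10)[(9) + (-2*sqrt(5) - 2) + (-2 + 2*sqrt(5)) + (-5)] = 0/10 = 0
  <chi_rho, chi_2> = (1/10)[1*(9)*conj(1) + 2*(-sqrt(5) - 1)*conj(1) + 2*(-1 + sqrt(5))*conj(1) + 5*(-1)*conj(-1)]
      = (1/10)[(9) + (-2*sqrt(5) - 2) + (-2 + 2*sqrt(5)) + (5)] = 10/10 = 1
  <chi_rho, chi_3> = (1/10)[1*(9)*conj(2) + 2*(-sqrt(5) - 1)*conj(-1/2 + sqrt(5)/2) + 2*(-1 + sqrt(5))*conj(-sqrt(5)/2 - 1/2) + 5*(-1)*conj(0)]
      = (1/10)[(18) + (-4) + (-4) + (0)] = 10/10 = 1
  <chi_rho, chi_4> = (1/10)[1*(9)*conj(2) + 2*(-sqrt(5) - 1)*conj(-sqrt(5)/2 - 1/2) + 2*(-1 + sqrt(5))*conj(-1/2 + sqrt(5)/2) + 5*(-1)*conj(0)]
      = (1/10)[(18) + (2*sqrt(5) + 6) + (6 - 2*sqrt(5)) + (0)] = 30/10 = 3
Dimension check: dim(rho) = sum (mult * dim) = 0*1 + 1*1 + 1*2 + 3*2 = 9 = chi_rho(e) = 9.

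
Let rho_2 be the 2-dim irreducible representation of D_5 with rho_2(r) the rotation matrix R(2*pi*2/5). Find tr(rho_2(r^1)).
chi_{rho_2}(r^1) = 2*cos(2*pi*2*1/5) = -sqrt(5)/2 - 1/2

Proof sketch: rho_2(r^1) is rotation by angle 2*pi*2*1/5, whose trace is 2*cos(2*pi*2*1/5) = -sqrt(5)/2 - 1/2.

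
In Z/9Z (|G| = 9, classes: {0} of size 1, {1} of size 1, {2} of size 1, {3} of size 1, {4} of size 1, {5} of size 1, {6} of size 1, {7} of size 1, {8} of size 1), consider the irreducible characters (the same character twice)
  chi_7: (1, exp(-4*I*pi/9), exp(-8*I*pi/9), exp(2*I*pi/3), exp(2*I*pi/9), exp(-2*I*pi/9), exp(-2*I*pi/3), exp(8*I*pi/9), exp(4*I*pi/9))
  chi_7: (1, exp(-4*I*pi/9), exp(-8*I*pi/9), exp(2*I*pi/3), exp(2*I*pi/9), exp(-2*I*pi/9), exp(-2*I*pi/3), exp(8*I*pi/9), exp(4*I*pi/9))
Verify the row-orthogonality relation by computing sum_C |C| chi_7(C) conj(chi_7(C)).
Sum = 9 = |G| = 9; so <chi_7, chi_7> = 1 (norm-1 confirms irreducibility).

Justification: Compute term by term over conjugacy classes (|C| * chi_7(C) * conj(chi_7(C))):
  1*(1)*conj(1) + 1*(exp(-4*I*pi/9))*conj(exp(-4*I*pi/9)) + 1*(exp(-8*I*pi/9))*conj(exp(-8*I*pi/9)) + 1*(exp(2*I*pi/3))*conj(exp(2*I*pi/3)) + 1*(exp(2*I*pi/9))*conj(exp(2*I*pi/9)) + 1*(exp(-2*I*pi/9))*conj(exp(-2*I*pi/9)) + 1*(exp(-2*I*pi/3))*conj(exp(-2*I*pi/3)) + 1*(exp(8*I*pi/9))*conj(exp(8*I*pi/9)) + 1*(exp(4*I*pi/9))*conj(exp(4*I*pi/9))
  = (1) + (1) + (1) + (1) + (1) + (1) + (1) + (1) + (1)
  = 9.
(Exp terms are combined using exp(i*s)*conj(exp(i*t)) = exp(i*(s-t)), and sums of them are collapsed using the identity that for every m > 1 the m distinct m-th roots of unity sum to 0, e.g. 1 + exp(2*I*pi/3) + exp(-2*I*pi/3) = 0.)
Dividing by |G| = 9 gives 9/9 = 1, matching the row-orthogonality relation <chi_7, chi_7> = [chi_7 = chi_7].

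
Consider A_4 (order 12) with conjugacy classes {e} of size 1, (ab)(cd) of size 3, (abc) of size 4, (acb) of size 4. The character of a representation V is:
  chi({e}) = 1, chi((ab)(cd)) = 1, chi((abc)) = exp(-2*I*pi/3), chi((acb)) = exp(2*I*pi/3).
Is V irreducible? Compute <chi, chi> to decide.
Irreducible: <chi, chi> = 1.

Justification: <chi, chi> = (1/|G|) sum_C |C| * |chi(C)|^2 = (1/12)[1*|1|^2 + 3*|1|^2 + 4*|exp(-2*I*pi/3)|^2 + 4*|exp(2*I*pi/3)|^2]
  = (1/12)[(1) + (3) + (4) + (4)] = 12/12 = 1.
(Exp terms are combined using exp(i*s)*conj(exp(i*t)) = exp(i*(s-t)), and sums of them are collapsed using the identity that for every m > 1 the m distinct m-th roots of unity sum to 0, e.g. 1 + exp(2*I*pi/3) + exp(-2*I*pi/3) = 0.)
A character is irreducible iff <chi, chi> = 1, so this representation is irreducible.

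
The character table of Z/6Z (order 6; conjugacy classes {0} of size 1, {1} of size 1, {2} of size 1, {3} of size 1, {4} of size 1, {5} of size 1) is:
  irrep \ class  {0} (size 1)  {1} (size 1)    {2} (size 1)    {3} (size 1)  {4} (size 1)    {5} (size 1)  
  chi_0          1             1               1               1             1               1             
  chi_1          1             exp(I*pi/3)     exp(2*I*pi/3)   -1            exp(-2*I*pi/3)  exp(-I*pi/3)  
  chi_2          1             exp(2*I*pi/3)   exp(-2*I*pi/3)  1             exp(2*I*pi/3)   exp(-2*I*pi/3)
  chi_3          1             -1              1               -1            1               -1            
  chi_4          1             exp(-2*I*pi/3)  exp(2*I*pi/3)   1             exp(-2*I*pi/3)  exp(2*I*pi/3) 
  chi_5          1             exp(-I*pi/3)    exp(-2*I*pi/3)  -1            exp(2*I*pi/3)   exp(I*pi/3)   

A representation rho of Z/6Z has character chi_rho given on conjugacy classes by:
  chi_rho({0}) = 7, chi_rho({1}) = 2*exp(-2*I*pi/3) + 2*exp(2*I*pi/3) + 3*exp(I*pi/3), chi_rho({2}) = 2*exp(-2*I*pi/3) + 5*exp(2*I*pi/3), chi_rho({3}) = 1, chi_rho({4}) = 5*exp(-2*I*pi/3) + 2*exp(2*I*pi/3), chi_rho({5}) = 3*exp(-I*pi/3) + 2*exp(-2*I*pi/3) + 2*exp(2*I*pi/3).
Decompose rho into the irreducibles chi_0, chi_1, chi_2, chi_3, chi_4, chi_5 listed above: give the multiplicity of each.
Multiplicities: chi_0: 0, chi_1: 3, chi_2: 2, chi_3: 0, chi_4: 2, chi_5: 0.

Derivation: Use <chi_rho, chi> = (1/|G|) sum_C |C| * chi_rho(C) * conj(chi(C)) with |G| = 6 for each irreducible chi in the table:
  <chi_rho, chi_0> = (1/6)[1*(7)*conj(1) + 1*(2*exp(-2*I*pi/3) + 2*exp(2*I*pi/3) + 3*exp(I*pi/3))*conj(1) + 1*(2*exp(-2*I*pi/3) + 5*exp(2*I*pi/3))*conj(1) + 1*(1)*conj(1) + 1*(5*exp(-2*I*pi/3) + 2*exp(2*I*pi/3))*conj(1) + 1*(3*exp(-I*pi/3) + 2*exp(-2*I*pi/3) + 2*exp(2*I*pi/3))*conj(1)]
      = (1/6)[(7) + (2*exp(-2*I*pi/3) + 2*exp(2*I*pi/3) + 3*exp(I*pi/3)) + (2*exp(-2*I*pi/3) + 5*exp(2*I*pi/3)) + (1) + (5*exp(-2*I*pi/3) + 2*exp(2*I*pi/3)) + (3*exp(-I*pi/3) + 2*exp(-2*I*pi/3) + 2*exp(2*I*pi/3))] = 0/6 = 0
  <chi_rho, chi_1> = (1/6)[1*(7)*conj(1) + 1*(2*exp(-2*I*pi/3) + 2*exp(2*I*pi/3) + 3*exp(I*pi/3))*conj(exp(I*pi/3)) + 1*(2*exp(-2*I*pi/3) + 5*exp(2*I*pi/3))*conj(exp(2*I*pi/3)) + 1*(1)*conj(-1) + 1*(5*exp(-2*I*pi/3) + 2*exp(2*I*pi/3))*conj(exp(-2*I*pi/3)) + 1*(3*exp(-I*pi/3) + 2*exp(-2*I*pi/3) + 2*exp(2*I*pi/3))*conj(exp(-I*pi/3))]
      = (1/6)[(7) + (1 + 2*exp(I*pi/3)) + (5 + 2*exp(2*I*pi/3)) + (-1) + (5 + 2*exp(-2*I*pi/3)) + (1 + 2*exp(-I*pi/3))] = 18/6 = 3
  <chi_rho, chi_2> = (1/6)[1*(7)*conj(1) + 1*(2*exp(-2*I*pi/3) + 2*exp(2*I*pi/3) + 3*exp(I*pi/3))*conj(exp(2*I*pi/3)) + 1*(2*exp(-2*I*pi/3) + 5*exp(2*I*pi/3))*conj(exp(-2*I*pi/3)) + 1*(1)*conj(1) + 1*(5*exp(-2*I*pi/3) + 2*exp(2*I*pi/3))*conj(exp(2*I*pi/3)) + 1*(3*exp(-I*pi/3) + 2*exp(-2*I*pi/3) + 2*exp(2*I*pi/3))*conj(exp(-2*I*pi/3))]
      = (1/6)[(7) + (2 + 3*exp(-I*pi/3) + 2*exp(2*I*pi/3)) + (2 + 5*exp(-2*I*pi/3)) + (1) + (2 + 5*exp(2*I*pi/3)) + (2 + 2*exp(-2*I*pi/3) + 3*exp(I*pi/3))] = 12/6 = 2
  <chi_rho, chi_3> = (1/6)[1*(7)*conj(1) + 1*(2*exp(-2*I*pi/3) + 2*exp(2*I*pi/3) + 3*exp(I*pi/3))*conj(-1) + 1*(2*exp(-2*I*pi/3) + 5*exp(2*I*pi/3))*conj(1) + 1*(1)*conj(-1) + 1*(5*exp(-2*I*pi/3) + 2*exp(2*I*pi/3))*conj(1) + 1*(3*exp(-I*pi/3) + 2*exp(-2*I*pi/3) + 2*exp(2*I*pi/3))*conj(-1)]
      = (1/6)[(7) + (-3*exp(I*pi/3) - 2*exp(2*I*pi/3) - 2*exp(-2*I*pi/3)) + (2*exp(-2*I*pi/3) + 5*exp(2*I*pi/3)) + (-1) + (5*exp(-2*I*pi/3) + 2*exp(2*I*pi/3)) + (-2*exp(2*I*pi/3) - 2*exp(-2*I*pi/3) - 3*exp(-I*pi/3))] = 0/6 = 0
  <chi_rho, chi_4> = (1/6)[1*(7)*conj(1) + 1*(2*exp(-2*I*pi/3) + 2*exp(2*I*pi/3) + 3*exp(I*pi/3))*conj(exp(-2*I*pi/3)) + 1*(2*exp(-2*I*pi/3) + 5*exp(2*I*pi/3))*conj(exp(2*I*pi/3)) + 1*(1)*conj(1) + 1*(5*exp(-2*I*pi/3) + 2*exp(2*I*pi/3))*conj(exp(-2*I*pi/3)) + 1*(3*exp(-I*pi/3) + 2*exp(-2*I*pi/3) + 2*exp(2*I*pi/3))*conj(exp(2*I*pi/3))]
      = (1/6)[(7) + (-1 + 2*exp(-2*I*pi/3)) + (5 + 2*exp(2*I*pi/3)) + (1) + (5 + 2*exp(-2*I*pi/3)) + (-1 + 2*exp(2*I*pi/3))] = 12/6 = 2
  <chi_rho, chi_5> = (1/6)[1*(7)*conj(1) + 1*(2*exp(-2*I*pi/3) + 2*exp(2*I*pi/3) + 3*exp(I*pi/3))*conj(exp(-I*pi/3)) + 1*(2*exp(-2*I*pi/3) + 5*exp(2*I*pi/3))*conj(exp(-2*I*pi/3)) + 1*(1)*conj(-1) + 1*(5*exp(-2*I*pi/3) + 2*exp(2*I*pi/3))*conj(exp(2*I*pi/3)) + 1*(3*exp(-I*pi/3) + 2*exp(-2*I*pi/3) + 2*exp(2*I*pi/3))*conj(exp(I*pi/3))]
      = (1/6)[(7) + (-2 + 2*exp(-I*pi/3) + 3*exp(2*I*pi/3)) + (2 + 5*exp(-2*I*pi/3)) + (-1) + (2 + 5*exp(2*I*pi/3)) + (-2 + 3*exp(-2*I*pi/3) + 2*exp(I*pi/3))] = 0/6 = 0
(Exp terms are combined using exp(i*s)*conj(exp(i*t)) = exp(i*(s-t)), and sums of them are collapsed using the identity that for every m > 1 the m distinct m-th roots of unity sum to 0, e.g. 1 + exp(2*I*pi/3) + exp(-2*I*pi/3) = 0.)
Dimension check: dim(rho) = sum (mult * dim) = 0*1 + 3*1 + 2*1 + 0*1 + 2*1 + 0*1 = 7 = chi_rho(e) = 7.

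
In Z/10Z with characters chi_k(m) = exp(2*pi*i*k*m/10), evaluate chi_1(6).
chi_1(6) = zeta_10^6 = exp(-4*I*pi/5)

Why: chi_1(6) = zeta_10^(1*6) = zeta_10^6. Since zeta_10^10 = 1, this equals zeta_10^6 = exp(2*pi*i*6/10) = exp(-4*I*pi/5).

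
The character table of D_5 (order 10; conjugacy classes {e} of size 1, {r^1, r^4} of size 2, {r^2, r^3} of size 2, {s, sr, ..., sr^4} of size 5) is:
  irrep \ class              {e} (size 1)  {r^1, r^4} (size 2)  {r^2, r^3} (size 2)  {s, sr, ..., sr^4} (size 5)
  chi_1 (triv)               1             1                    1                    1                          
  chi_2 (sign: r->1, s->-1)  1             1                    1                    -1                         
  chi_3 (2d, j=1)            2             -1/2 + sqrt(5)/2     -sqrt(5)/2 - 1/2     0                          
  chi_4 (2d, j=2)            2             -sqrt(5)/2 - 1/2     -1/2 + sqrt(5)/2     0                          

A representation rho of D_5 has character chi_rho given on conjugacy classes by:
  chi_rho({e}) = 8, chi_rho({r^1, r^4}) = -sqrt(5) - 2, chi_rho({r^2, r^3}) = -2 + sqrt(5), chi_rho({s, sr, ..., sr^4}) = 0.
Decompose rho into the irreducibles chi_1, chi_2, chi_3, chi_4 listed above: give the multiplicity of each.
Multiplicities: chi_1: 0, chi_2: 0, chi_3: 1, chi_4: 3.

Use <chi_rho, chi> = (1/|G|) sum_C |C| * chi_rho(C) * conj(chi(C)) with |G| = 10 for each irreducible chi in the table:
  <chi_rho, chi_1> = (1/10)[1*(8)*conj(1) + 2*(-sqrt(5) - 2)*conj(1) + 2*(-2 + sqrt(5))*conj(1) + 5*(0)*conj(1)]
      = (1/10)[(8) + (-2*sqrt(5) - 4) + (-4 + 2*sqrt(5)) + (0)] = 0/10 = 0
  <chi_rho, chi_2> = (1/10)[1*(8)*conj(1) + 2*(-sqrt(5) - 2)*conj(1) + 2*(-2 + sqrt(5))*conj(1) + 5*(0)*conj(-1)]
      = (1/10)[(8) + (-2*sqrt(5) - 4) + (-4 + 2*sqrt(5)) + (0)] = 0/10 = 0
  <chi_rho, chi_3> = (1/10)[1*(8)*conj(2) + 2*(-sqrt(5) - 2)*conj(-1/2 + sqrt(5)/2) + 2*(-2 + sqrt(5))*conj(-sqrt(5)/2 - 1/2) + 5*(0)*conj(0)]
      = (1/10)[(16) + (-3 - sqrt(5)) + (-3 + sqrt(5)) + (0)] = 10/10 = 1
  <chi_rho, chi_4> = (1/10)[1*(8)*conj(2) + 2*(-sqrt(5) - 2)*conj(-sqrt(5)/2 - 1/2) + 2*(-2 + sqrt(5))*conj(-1/2 + sqrt(5)/2) + 5*(0)*conj(0)]
      = (1/10)[(16) + (3*sqrt(5) + 7) + (7 - 3*sqrt(5)) + (0)] = 30/10 = 3
Dimension check: dim(rho) = sum (mult * dim) = 0*1 + 0*1 + 1*2 + 3*2 = 8 = chi_rho(e) = 8.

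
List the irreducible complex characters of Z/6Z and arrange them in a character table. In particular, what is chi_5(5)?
Character table of Z/6Z (irreps indexed chi_0,...,chi_5 with chi_k(m) = zeta_6^(k*m), zeta_6 = exp(2*pi*i/6)):
  irrep \ class  {0} (size 1)  {1} (size 1)    {2} (size 1)    {3} (size 1)  {4} (size 1)    {5} (size 1)  
  chi_0          1             1               1               1             1               1             
  chi_1          1             exp(I*pi/3)     exp(2*I*pi/3)   -1            exp(-2*I*pi/3)  exp(-I*pi/3)  
  chi_2          1             exp(2*I*pi/3)   exp(-2*I*pi/3)  1             exp(2*I*pi/3)   exp(-2*I*pi/3)
  chi_3          1             -1              1               -1            1               -1            
  chi_4          1             exp(-2*I*pi/3)  exp(2*I*pi/3)   1             exp(-2*I*pi/3)  exp(2*I*pi/3) 
  chi_5          1             exp(-I*pi/3)    exp(-2*I*pi/3)  -1            exp(2*I*pi/3)   exp(I*pi/3)   

Spot check: chi_5(5) = zeta_6^(5*5) = zeta_6^25 = exp(I*pi/3).

Why: Z/6Z is abelian, so all 6 irreducible complex representations are 1-dimensional. They are given by chi_k(m) = zeta_6^(k*m) for k = 0,...,5. Row orthogonality: sum_m chi_k(m) conj(chi_l(m)) = 6 * [k = l].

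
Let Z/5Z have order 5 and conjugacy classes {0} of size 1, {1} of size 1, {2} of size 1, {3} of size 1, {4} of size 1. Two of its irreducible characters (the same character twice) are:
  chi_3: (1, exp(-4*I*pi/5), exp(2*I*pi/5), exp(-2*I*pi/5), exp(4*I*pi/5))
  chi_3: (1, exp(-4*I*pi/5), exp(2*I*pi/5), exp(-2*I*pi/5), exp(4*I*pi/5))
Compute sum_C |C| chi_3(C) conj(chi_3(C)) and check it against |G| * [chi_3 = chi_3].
Sum = 5 = |G| = 5; so <chi_3, chi_3> = 1 (norm-1 confirms irreducibility).

Derivation: Compute term by term over conjugacy classes (|C| * chi_3(C) * conj(chi_3(C))):
  1*(1)*conj(1) + 1*(exp(-4*I*pi/5))*conj(exp(-4*I*pi/5)) + 1*(exp(2*I*pi/5))*conj(exp(2*I*pi/5)) + 1*(exp(-2*I*pi/5))*conj(exp(-2*I*pi/5)) + 1*(exp(4*I*pi/5))*conj(exp(4*I*pi/5))
  = (1) + (1) + (1) + (1) + (1)
  = 5.
(Exp terms are combined using exp(i*s)*conj(exp(i*t)) = exp(i*(s-t)), and sums of them are collapsed using the identity that for every m > 1 the m distinct m-th roots of unity sum to 0, e.g. 1 + exp(2*I*pi/3) + exp(-2*I*pi/3) = 0.)
Dividing by |G| = 5 gives 5/5 = 1, matching the row-orthogonality relation <chi_3, chi_3> = [chi_3 = chi_3].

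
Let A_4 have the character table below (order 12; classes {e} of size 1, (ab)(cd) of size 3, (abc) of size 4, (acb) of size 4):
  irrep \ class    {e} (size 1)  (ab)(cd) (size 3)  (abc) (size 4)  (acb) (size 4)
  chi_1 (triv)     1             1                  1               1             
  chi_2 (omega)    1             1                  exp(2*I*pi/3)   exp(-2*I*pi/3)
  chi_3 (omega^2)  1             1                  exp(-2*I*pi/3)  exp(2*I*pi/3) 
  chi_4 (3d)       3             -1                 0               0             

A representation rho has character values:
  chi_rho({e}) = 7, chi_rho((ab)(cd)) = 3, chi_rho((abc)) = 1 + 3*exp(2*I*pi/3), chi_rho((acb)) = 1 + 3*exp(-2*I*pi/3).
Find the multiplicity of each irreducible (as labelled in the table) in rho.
Multiplicities: chi_1: 1, chi_2: 3, chi_3: 0, chi_4: 1.

Use <chi_rho, chi> = (1/|G|) sum_C |C| * chi_rho(C) * conj(chi(C)) with |G| = 12 for each irreducible chi in the table:
  <chi_rho, chi_1> = (1/12)[1*(7)*conj(1) + 3*(3)*conj(1) + 4*(1 + 3*exp(2*I*pi/3))*conj(1) + 4*(1 + 3*exp(-2*I*pi/3))*conj(1)]
      = (1/12)[(7) + (9) + (4 + 12*exp(2*I*pi/3)) + (4 + 12*exp(-2*I*pi/3))] = 12/12 = 1
  <chi_rho, chi_2> = (1/12)[1*(7)*conj(1) + 3*(3)*conj(1) + 4*(1 + 3*exp(2*I*pi/3))*conj(exp(2*I*pi/3)) + 4*(1 + 3*exp(-2*I*pi/3))*conj(exp(-2*I*pi/3))]
      = (1/12)[(7) + (9) + (12 + 4*exp(-2*I*pi/3)) + (12 + 4*exp(2*I*pi/3))] = 36/12 = 3
  <chi_rho, chi_3> = (1/12)[1*(7)*conj(1) + 3*(3)*conj(1) + 4*(1 + 3*exp(2*I*pi/3))*conj(exp(-2*I*pi/3)) + 4*(1 + 3*exp(-2*I*pi/3))*conj(exp(2*I*pi/3))]
      = (1/12)[(7) + (9) + (12*exp(-2*I*pi/3) + 4*exp(2*I*pi/3)) + (4*exp(-2*I*pi/3) + 12*exp(2*I*pi/3))] = 0/12 = 0
  <chi_rho, chi_4> = (1/12)[1*(7)*conj(3) + 3*(3)*conj(-1) + 4*(1 + 3*exp(2*I*pi/3))*conj(0) + 4*(1 + 3*exp(-2*I*pi/3))*conj(0)]
      = (1/12)[(21) + (-9) + (0) + (0)] = 12/12 = 1
(Exp terms are combined using exp(i*s)*conj(exp(i*t)) = exp(i*(s-t)), and sums of them are collapsed using the identity that for every m > 1 the m distinct m-th roots of unity sum to 0, e.g. 1 + exp(2*I*pi/3) + exp(-2*I*pi/3) = 0.)
Dimension check: dim(rho) = sum (mult * dim) = 1*1 + 3*1 + 0*1 + 1*3 = 7 = chi_rho(e) = 7.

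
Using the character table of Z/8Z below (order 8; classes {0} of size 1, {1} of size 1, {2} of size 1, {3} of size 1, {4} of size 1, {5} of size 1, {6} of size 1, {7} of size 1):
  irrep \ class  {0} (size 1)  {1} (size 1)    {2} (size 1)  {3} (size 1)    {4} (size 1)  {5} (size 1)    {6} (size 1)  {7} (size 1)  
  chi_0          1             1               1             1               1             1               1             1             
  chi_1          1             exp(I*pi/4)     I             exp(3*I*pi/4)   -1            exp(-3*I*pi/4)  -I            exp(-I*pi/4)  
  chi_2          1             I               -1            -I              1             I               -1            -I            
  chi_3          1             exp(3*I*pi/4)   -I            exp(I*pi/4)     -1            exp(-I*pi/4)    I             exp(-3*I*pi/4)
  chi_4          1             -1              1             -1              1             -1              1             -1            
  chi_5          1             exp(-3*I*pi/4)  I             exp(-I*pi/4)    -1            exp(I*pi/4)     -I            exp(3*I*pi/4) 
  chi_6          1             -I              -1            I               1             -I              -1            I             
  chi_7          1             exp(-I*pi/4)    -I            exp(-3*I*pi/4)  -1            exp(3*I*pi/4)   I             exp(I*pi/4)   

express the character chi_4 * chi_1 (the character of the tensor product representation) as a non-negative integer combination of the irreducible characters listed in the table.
chi_4 tensor chi_1 = chi_5 (all other irreducibles have multiplicity 0).

Derivation: The character of a tensor product is the pointwise product (chi_4 * chi_1)(C) = chi_4(C) * chi_1(C):
  {0}: (1)*(1), {1}: (-1)*(exp(I*pi/4)), {2}: (1)*(I), {3}: (-1)*(exp(3*I*pi/4)), {4}: (1)*(-1), {5}: (-1)*(exp(-3*I*pi/4)), {6}: (1)*(-I), {7}: (-1)*(exp(-I*pi/4))
so (chi_4 * chi_1) takes values
  {0} -> 1, {1} -> -exp(I*pi/4), {2} -> I, {3} -> -exp(3*I*pi/4), {4} -> -1, {5} -> -exp(-3*I*pi/4), {6} -> -I, {7} -> -exp(-I*pi/4).
Now take the inner product of this character with each irreducible chi from the table, <chi_4*chi_1, chi> = (1/8) sum_C |C| (chi_4*chi_1)(C) conj(chi(C)):
  <chi_4*chi_1, chi_0> = (1/8)[1*(1)*conj(1) + 1*(-exp(I*pi/4))*conj(1) + 1*(I)*conj(1) + 1*(-exp(3*I*pi/4))*conj(1) + 1*(-1)*conj(1) + 1*(-exp(-3*I*pi/4))*conj(1) + 1*(-I)*conj(1) + 1*(-exp(-I*pi/4))*conj(1)]
      = (1/8)[(1) + (-exp(I*pi/4)) + (I) + (-exp(3*I*pi/4)) + (-1) + (-exp(-3*I*pi/4)) + (-I) + (-exp(-I*pi/4))] = 0/8 = 0
  <chi_4*chi_1, chi_1> = (1/8)[1*(1)*conj(1) + 1*(-exp(I*pi/4))*conj(exp(I*pi/4)) + 1*(I)*conj(I) + 1*(-exp(3*I*pi/4))*conj(exp(3*I*pi/4)) + 1*(-1)*conj(-1) + 1*(-exp(-3*I*pi/4))*conj(exp(-3*I*pi/4)) + 1*(-I)*conj(-I) + 1*(-exp(-I*pi/4))*conj(exp(-I*pi/4))]
      = (1/8)[(1) + (-1) + (1) + (-1) + (1) + (-1) + (1) + (-1)] = 0/8 = 0
  <chi_4*chi_1, chi_2> = (1/8)[1*(1)*conj(1) + 1*(-exp(I*pi/4))*conj(I) + 1*(I)*conj(-1) + 1*(-exp(3*I*pi/4))*conj(-I) + 1*(-1)*conj(1) + 1*(-exp(-3*I*pi/4))*conj(I) + 1*(-I)*conj(-1) + 1*(-exp(-I*pi/4))*conj(-I)]
      = (1/8)[(1) + (exp(3*I*pi/4)) + (-I) + (-exp(-3*I*pi/4)) + (-1) + (exp(-I*pi/4)) + (I) + (-exp(I*pi/4))] = 0/8 = 0
  <chi_4*chi_1, chi_3> = (1/8)[1*(1)*conj(1) + 1*(-exp(I*pi/4))*conj(exp(3*I*pi/4)) + 1*(I)*conj(-I) + 1*(-exp(3*I*pi/4))*conj(exp(I*pi/4)) + 1*(-1)*conj(-1) + 1*(-exp(-3*I*pi/4))*conj(exp(-I*pi/4)) + 1*(-I)*conj(I) + 1*(-exp(-I*pi/4))*conj(exp(-3*I*pi/4))]
      = (1/8)[(1) + (I) + (-1) + (-I) + (1) + (I) + (-1) + (-I)] = 0/8 = 0
  <chi_4*chi_1, chi_4> = (1/8)[1*(1)*conj(1) + 1*(-exp(I*pi/4))*conj(-1) + 1*(I)*conj(1) + 1*(-exp(3*I*pi/4))*conj(-1) + 1*(-1)*conj(1) + 1*(-exp(-3*I*pi/4))*conj(-1) + 1*(-I)*conj(1) + 1*(-exp(-I*pi/4))*conj(-1)]
      = (1/8)[(1) + (exp(I*pi/4)) + (I) + (exp(3*I*pi/4)) + (-1) + (exp(-3*I*pi/4)) + (-I) + (exp(-I*pi/4))] = 0/8 = 0
  <chi_4*chi_1, chi_5> = (1/8)[1*(1)*conj(1) + 1*(-exp(I*pi/4))*conj(exp(-3*I*pi/4)) + 1*(I)*conj(I) + 1*(-exp(3*I*pi/4))*conj(exp(-I*pi/4)) + 1*(-1)*conj(-1) + 1*(-exp(-3*I*pi/4))*conj(exp(I*pi/4)) + 1*(-I)*conj(-I) + 1*(-exp(-I*pi/4))*conj(exp(3*I*pi/4))]
      = (1/8)[(1) + (1) + (1) + (1) + (1) + (1) + (1) + (1)] = 8/8 = 1
  <chi_4*chi_1, chi_6> = (1/8)[1*(1)*conj(1) + 1*(-exp(I*pi/4))*conj(-I) + 1*(I)*conj(-1) + 1*(-exp(3*I*pi/4))*conj(I) + 1*(-1)*conj(1) + 1*(-exp(-3*I*pi/4))*conj(-I) + 1*(-I)*conj(-1) + 1*(-exp(-I*pi/4))*conj(I)]
      = (1/8)[(1) + (-exp(3*I*pi/4)) + (-I) + (exp(-3*I*pi/4)) + (-1) + (-exp(-I*pi/4)) + (I) + (exp(I*pi/4))] = 0/8 = 0
  <chi_4*chi_1, chi_7> = (1/8)[1*(1)*conj(1) + 1*(-exp(I*pi/4))*conj(exp(-I*pi/4)) + 1*(I)*conj(-I) + 1*(-exp(3*I*pi/4))*conj(exp(-3*I*pi/4)) + 1*(-1)*conj(-1) + 1*(-exp(-3*I*pi/4))*conj(exp(3*I*pi/4)) + 1*(-I)*conj(I) + 1*(-exp(-I*pi/4))*conj(exp(I*pi/4))]
      = (1/8)[(1) + (-I) + (-1) + (I) + (1) + (-I) + (-1) + (I)] = 0/8 = 0
(Exp terms are combined using exp(i*s)*conj(exp(i*t)) = exp(i*(s-t)), and sums of them are collapsed using the identity that for every m > 1 the m distinct m-th roots of unity sum to 0, e.g. 1 + exp(2*I*pi/3) + exp(-2*I*pi/3) = 0.)
Hence the multiplicities are chi_5: 1. Dimension check: dim(chi_4)*dim(chi_1) = 1*1 = 1 and sum (mult * dim) = 1*1 = 1.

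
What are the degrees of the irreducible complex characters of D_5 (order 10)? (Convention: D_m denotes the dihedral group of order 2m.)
Dimensions: 1, 1, 2, 2

Argument: There are 4 irreducibles (= number of conjugacy classes). Their dimensions d_i satisfy sum d_i^2 = |G| = 10: 1 + 1 + 4 + 4 = 10.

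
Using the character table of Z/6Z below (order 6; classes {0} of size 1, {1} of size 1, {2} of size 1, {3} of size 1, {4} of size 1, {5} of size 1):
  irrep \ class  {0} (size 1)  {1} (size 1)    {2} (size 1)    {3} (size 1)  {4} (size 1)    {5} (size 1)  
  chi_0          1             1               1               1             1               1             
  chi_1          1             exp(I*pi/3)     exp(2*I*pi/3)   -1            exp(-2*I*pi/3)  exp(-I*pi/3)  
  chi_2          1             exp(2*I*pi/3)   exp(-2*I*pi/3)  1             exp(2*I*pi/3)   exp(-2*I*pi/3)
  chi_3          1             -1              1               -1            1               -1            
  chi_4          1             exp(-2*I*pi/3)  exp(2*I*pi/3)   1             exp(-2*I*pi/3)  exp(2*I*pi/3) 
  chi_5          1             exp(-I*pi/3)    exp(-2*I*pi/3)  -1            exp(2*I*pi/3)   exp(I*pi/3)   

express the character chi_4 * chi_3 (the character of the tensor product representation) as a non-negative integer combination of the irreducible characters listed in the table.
chi_4 tensor chi_3 = chi_1 (all other irreducibles have multiplicity 0).

Details: The character of a tensor product is the pointwise product (chi_4 * chi_3)(C) = chi_4(C) * chi_3(C):
  {0}: (1)*(1), {1}: (exp(-2*I*pi/3))*(-1), {2}: (exp(2*I*pi/3))*(1), {3}: (1)*(-1), {4}: (exp(-2*I*pi/3))*(1), {5}: (exp(2*I*pi/3))*(-1)
so (chi_4 * chi_3) takes values
  {0} -> 1, {1} -> -exp(-2*I*pi/3), {2} -> exp(2*I*pi/3), {3} -> -1, {4} -> exp(-2*I*pi/3), {5} -> -exp(2*I*pi/3).
Now take the inner product of this character with each irreducible chi from the table, <chi_4*chi_3, chi> = (1/6) sum_C |C| (chi_4*chi_3)(C) conj(chi(C)):
  <chi_4*chi_3, chi_0> = (1/6)[1*(1)*conj(1) + 1*(-exp(-2*I*pi/3))*conj(1) + 1*(exp(2*I*pi/3))*conj(1) + 1*(-1)*conj(1) + 1*(exp(-2*I*pi/3))*conj(1) + 1*(-exp(2*I*pi/3))*conj(1)]
      = (1/6)[(1) + (-exp(-2*I*pi/3)) + (exp(2*I*pi/3)) + (-1) + (exp(-2*I*pi/3)) + (-exp(2*I*pi/3))] = 0/6 = 0
  <chi_4*chi_3, chi_1> = (1/6)[1*(1)*conj(1) + 1*(-exp(-2*I*pi/3))*conj(exp(I*pi/3)) + 1*(exp(2*I*pi/3))*conj(exp(2*I*pi/3)) + 1*(-1)*conj(-1) + 1*(exp(-2*I*pi/3))*conj(exp(-2*I*pi/3)) + 1*(-exp(2*I*pi/3))*conj(exp(-I*pi/3))]
      = (1/6)[(1) + (1) + (1) + (1) + (1) + (1)] = 6/6 = 1
  <chi_4*chi_3, chi_2> = (1/6)[1*(1)*conj(1) + 1*(-exp(-2*I*pi/3))*conj(exp(2*I*pi/3)) + 1*(exp(2*I*pi/3))*conj(exp(-2*I*pi/3)) + 1*(-1)*conj(1) + 1*(exp(-2*I*pi/3))*conj(exp(2*I*pi/3)) + 1*(-exp(2*I*pi/3))*conj(exp(-2*I*pi/3))]
      = (1/6)[(1) + (-exp(2*I*pi/3)) + (exp(-2*I*pi/3)) + (-1) + (exp(2*I*pi/3)) + (-exp(-2*I*pi/3))] = 0/6 = 0
  <chi_4*chi_3, chi_3> = (1/6)[1*(1)*conj(1) + 1*(-exp(-2*I*pi/3))*conj(-1) + 1*(exp(2*I*pi/3))*conj(1) + 1*(-1)*conj(-1) + 1*(exp(-2*I*pi/3))*conj(1) + 1*(-exp(2*I*pi/3))*conj(-1)]
      = (1/6)[(1) + (exp(-2*I*pi/3)) + (exp(2*I*pi/3)) + (1) + (exp(-2*I*pi/3)) + (exp(2*I*pi/3))] = 0/6 = 0
  <chi_4*chi_3, chi_4> = (1/6)[1*(1)*conj(1) + 1*(-exp(-2*I*pi/3))*conj(exp(-2*I*pi/3)) + 1*(exp(2*I*pi/3))*conj(exp(2*I*pi/3)) + 1*(-1)*conj(1) + 1*(exp(-2*I*pi/3))*conj(exp(-2*I*pi/3)) + 1*(-exp(2*I*pi/3))*conj(exp(2*I*pi/3))]
      = (1/6)[(1) + (-1) + (1) + (-1) + (1) + (-1)] = 0/6 = 0
  <chi_4*chi_3, chi_5> = (1/6)[1*(1)*conj(1) + 1*(-exp(-2*I*pi/3))*conj(exp(-I*pi/3)) + 1*(exp(2*I*pi/3))*conj(exp(-2*I*pi/3)) + 1*(-1)*conj(-1) + 1*(exp(-2*I*pi/3))*conj(exp(2*I*pi/3)) + 1*(-exp(2*I*pi/3))*conj(exp(I*pi/3))]
      = (1/6)[(1) + (-exp(-I*pi/3)) + (exp(-2*I*pi/3)) + (1) + (exp(2*I*pi/3)) + (-exp(I*pi/3))] = 0/6 = 0
(Exp terms are combined using exp(i*s)*conj(exp(i*t)) = exp(i*(s-t)), and sums of them are collapsed using the identity that for every m > 1 the m distinct m-th roots of unity sum to 0, e.g. 1 + exp(2*I*pi/3) + exp(-2*I*pi/3) = 0.)
Hence the multiplicities are chi_1: 1. Dimension check: dim(chi_4)*dim(chi_3) = 1*1 = 1 and sum (mult * dim) = 1*1 = 1.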